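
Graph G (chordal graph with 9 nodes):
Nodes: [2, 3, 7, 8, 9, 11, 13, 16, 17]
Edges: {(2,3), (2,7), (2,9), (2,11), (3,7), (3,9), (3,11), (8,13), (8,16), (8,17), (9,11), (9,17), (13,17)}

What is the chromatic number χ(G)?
χ(G) = 4

Clique number ω(G) = 4 (lower bound: χ ≥ ω).
The clique on [2, 3, 9, 11] has size 4, forcing χ ≥ 4, and the coloring below uses 4 colors, so χ(G) = 4.
A valid 4-coloring: color 1: [2, 16, 17]; color 2: [3, 8]; color 3: [7, 9, 13]; color 4: [11].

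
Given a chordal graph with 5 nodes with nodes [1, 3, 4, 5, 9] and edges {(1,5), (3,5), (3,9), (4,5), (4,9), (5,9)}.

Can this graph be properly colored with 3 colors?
A valid 3-coloring: color 1: [5]; color 2: [1, 9]; color 3: [3, 4].
(χ(G) = 3 ≤ 3.)

Yes, G is 3-colorable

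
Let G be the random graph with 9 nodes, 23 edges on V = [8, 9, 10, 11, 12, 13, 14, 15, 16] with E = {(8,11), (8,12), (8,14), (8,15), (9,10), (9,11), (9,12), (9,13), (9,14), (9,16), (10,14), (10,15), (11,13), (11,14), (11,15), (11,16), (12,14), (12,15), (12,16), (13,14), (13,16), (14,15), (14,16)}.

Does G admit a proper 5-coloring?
A valid 5-coloring: color 1: [14]; color 2: [9, 15]; color 3: [10, 11, 12]; color 4: [8, 16]; color 5: [13].
(χ(G) = 5 ≤ 5.)

Yes, G is 5-colorable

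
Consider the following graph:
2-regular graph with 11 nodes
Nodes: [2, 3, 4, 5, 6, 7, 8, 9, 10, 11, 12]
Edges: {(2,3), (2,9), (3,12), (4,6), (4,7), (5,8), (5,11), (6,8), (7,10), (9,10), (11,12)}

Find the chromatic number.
Clique number ω(G) = 2 (lower bound: χ ≥ ω).
Odd cycle [11, 12, 3, 2, 9, 10, 7, 4, 6, 8, 5] needs 3 colors (χ ≥ 3).
The coloring below uses 3 colors, so χ(G) = 3.
A valid 3-coloring: color 1: [3, 7, 8, 9, 11]; color 2: [2, 4, 5, 10, 12]; color 3: [6].

χ(G) = 3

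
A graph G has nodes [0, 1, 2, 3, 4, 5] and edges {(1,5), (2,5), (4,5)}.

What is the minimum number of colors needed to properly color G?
Clique number ω(G) = 2 (lower bound: χ ≥ ω).
The graph is bipartite (no odd cycle), so 2 colors suffice: χ(G) = 2.
A valid 2-coloring: color 1: [0, 3, 5]; color 2: [1, 2, 4].

χ(G) = 2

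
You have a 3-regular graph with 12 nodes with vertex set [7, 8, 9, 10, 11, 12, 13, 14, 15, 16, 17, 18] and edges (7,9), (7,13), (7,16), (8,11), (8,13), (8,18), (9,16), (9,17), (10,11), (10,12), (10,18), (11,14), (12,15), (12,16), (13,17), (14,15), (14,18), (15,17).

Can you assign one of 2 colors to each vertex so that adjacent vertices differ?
The clique on vertices [7, 9, 16] has size 3 > 2, so it alone needs 3 colors.

No, G is not 2-colorable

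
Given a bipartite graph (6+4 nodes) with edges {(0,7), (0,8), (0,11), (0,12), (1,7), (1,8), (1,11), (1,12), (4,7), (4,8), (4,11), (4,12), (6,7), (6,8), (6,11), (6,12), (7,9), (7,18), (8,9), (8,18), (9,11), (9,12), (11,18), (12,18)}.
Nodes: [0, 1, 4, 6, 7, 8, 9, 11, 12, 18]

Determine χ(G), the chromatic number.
χ(G) = 2

Clique number ω(G) = 2 (lower bound: χ ≥ ω).
The graph is bipartite (no odd cycle), so 2 colors suffice: χ(G) = 2.
A valid 2-coloring: color 1: [7, 8, 11, 12]; color 2: [0, 1, 4, 6, 9, 18].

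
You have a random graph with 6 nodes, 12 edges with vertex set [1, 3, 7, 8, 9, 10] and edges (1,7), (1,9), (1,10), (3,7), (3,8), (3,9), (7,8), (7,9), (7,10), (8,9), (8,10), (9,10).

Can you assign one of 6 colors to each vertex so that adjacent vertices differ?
Yes, G is 6-colorable

A valid 6-coloring: color 1: [9]; color 2: [7]; color 3: [3, 10]; color 4: [1, 8].
(χ(G) = 4 ≤ 6.)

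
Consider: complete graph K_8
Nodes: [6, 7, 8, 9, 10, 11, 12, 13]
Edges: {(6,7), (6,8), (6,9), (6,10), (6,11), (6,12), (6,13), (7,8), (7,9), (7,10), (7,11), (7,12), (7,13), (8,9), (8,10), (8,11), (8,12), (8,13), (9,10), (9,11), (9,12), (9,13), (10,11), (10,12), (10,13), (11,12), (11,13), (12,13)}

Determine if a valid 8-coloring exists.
A valid 8-coloring: color 1: [13]; color 2: [9]; color 3: [7]; color 4: [10]; color 5: [12]; color 6: [11]; color 7: [6]; color 8: [8].
(χ(G) = 8 ≤ 8.)

Yes, G is 8-colorable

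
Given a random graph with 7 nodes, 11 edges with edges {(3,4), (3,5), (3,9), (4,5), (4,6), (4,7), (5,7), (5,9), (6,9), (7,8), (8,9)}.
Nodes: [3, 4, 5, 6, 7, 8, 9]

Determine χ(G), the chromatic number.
Clique number ω(G) = 3 (lower bound: χ ≥ ω).
The clique on [3, 5, 9] has size 3, forcing χ ≥ 3, and the coloring below uses 3 colors, so χ(G) = 3.
A valid 3-coloring: color 1: [4, 9]; color 2: [5, 6, 8]; color 3: [3, 7].

χ(G) = 3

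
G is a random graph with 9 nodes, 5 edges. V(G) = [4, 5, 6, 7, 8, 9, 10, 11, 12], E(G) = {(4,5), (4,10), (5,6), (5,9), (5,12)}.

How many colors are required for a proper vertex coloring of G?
χ(G) = 2

Clique number ω(G) = 2 (lower bound: χ ≥ ω).
The graph is bipartite (no odd cycle), so 2 colors suffice: χ(G) = 2.
A valid 2-coloring: color 1: [5, 7, 8, 10, 11]; color 2: [4, 6, 9, 12].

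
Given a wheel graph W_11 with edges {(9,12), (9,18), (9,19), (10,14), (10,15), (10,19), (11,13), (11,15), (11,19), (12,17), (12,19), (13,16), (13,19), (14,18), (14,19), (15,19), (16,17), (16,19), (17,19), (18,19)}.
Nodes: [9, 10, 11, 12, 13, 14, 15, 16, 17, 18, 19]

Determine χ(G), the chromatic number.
Clique number ω(G) = 3 (lower bound: χ ≥ ω).
The clique on [9, 18, 19] has size 3, forcing χ ≥ 3, and the coloring below uses 3 colors, so χ(G) = 3.
A valid 3-coloring: color 1: [19]; color 2: [9, 13, 14, 15, 17]; color 3: [10, 11, 12, 16, 18].

χ(G) = 3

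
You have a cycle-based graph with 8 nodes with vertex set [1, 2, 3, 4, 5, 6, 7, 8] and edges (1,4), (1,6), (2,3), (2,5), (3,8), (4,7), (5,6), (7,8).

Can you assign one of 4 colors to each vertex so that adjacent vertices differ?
Yes, G is 4-colorable

A valid 4-coloring: color 1: [1, 3, 5, 7]; color 2: [2, 4, 6, 8].
(χ(G) = 2 ≤ 4.)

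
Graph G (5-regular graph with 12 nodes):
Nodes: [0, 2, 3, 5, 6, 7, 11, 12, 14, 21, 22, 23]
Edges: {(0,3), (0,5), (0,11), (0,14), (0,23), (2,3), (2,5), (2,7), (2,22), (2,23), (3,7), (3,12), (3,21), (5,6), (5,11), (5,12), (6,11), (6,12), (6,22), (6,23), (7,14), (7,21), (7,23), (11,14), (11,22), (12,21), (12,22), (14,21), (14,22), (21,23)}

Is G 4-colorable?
Yes, G is 4-colorable

A valid 4-coloring: color 1: [0, 2, 6, 21]; color 2: [5, 7, 22]; color 3: [11, 12, 23]; color 4: [3, 14].
(χ(G) = 4 ≤ 4.)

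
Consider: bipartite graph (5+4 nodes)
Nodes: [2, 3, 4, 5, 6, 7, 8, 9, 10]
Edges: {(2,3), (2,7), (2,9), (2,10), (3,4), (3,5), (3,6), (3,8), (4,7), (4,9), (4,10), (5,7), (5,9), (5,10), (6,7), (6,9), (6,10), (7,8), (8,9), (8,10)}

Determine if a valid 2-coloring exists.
Yes, G is 2-colorable

A valid 2-coloring: color 1: [3, 7, 9, 10]; color 2: [2, 4, 5, 6, 8].
(χ(G) = 2 ≤ 2.)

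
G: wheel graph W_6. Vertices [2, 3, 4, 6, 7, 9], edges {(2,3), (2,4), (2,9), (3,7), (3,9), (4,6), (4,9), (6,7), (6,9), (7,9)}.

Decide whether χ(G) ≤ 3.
Odd cycle [7, 6, 4, 2, 3] needs 3 colors (χ ≥ 3).
Vertex 9 is adjacent to every vertex of [2, 3, 4, 6, 7], which already need 3 colors among themselves, so 9 needs a new color (χ ≥ 4).
Hence χ(G) ≥ 4 > 3, so no proper 3-coloring exists.

No, G is not 3-colorable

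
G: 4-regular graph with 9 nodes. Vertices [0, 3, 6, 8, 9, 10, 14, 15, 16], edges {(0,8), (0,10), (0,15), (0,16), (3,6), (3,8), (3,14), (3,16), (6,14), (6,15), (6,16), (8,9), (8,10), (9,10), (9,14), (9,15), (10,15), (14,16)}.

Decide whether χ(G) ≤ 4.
A valid 4-coloring: color 1: [10, 16]; color 2: [8, 14, 15]; color 3: [0, 6, 9]; color 4: [3].
(χ(G) = 4 ≤ 4.)

Yes, G is 4-colorable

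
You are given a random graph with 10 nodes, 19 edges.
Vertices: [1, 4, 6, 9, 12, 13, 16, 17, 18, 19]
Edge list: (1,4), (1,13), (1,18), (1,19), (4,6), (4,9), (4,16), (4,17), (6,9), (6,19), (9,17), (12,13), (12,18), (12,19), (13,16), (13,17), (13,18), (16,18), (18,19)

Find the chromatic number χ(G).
Clique number ω(G) = 3 (lower bound: χ ≥ ω).
The clique on [4, 9, 17] has size 3, forcing χ ≥ 3, and the coloring below uses 3 colors, so χ(G) = 3.
A valid 3-coloring: color 1: [4, 18]; color 2: [1, 6, 12, 16, 17]; color 3: [9, 13, 19].

χ(G) = 3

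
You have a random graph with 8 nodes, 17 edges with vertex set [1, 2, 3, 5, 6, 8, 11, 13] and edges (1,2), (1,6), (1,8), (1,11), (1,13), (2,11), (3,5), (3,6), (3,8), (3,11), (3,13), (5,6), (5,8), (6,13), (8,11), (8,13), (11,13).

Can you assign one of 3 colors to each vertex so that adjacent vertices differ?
No, G is not 3-colorable

The clique on vertices [1, 8, 11, 13] has size 4 > 3, so it alone needs 4 colors.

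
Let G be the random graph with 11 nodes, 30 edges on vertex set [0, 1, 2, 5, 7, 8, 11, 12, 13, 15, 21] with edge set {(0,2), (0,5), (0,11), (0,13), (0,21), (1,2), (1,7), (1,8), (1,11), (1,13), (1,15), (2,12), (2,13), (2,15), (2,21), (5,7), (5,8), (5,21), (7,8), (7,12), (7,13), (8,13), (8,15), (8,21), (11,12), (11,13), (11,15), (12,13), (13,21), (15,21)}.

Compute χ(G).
χ(G) = 4

Clique number ω(G) = 4 (lower bound: χ ≥ ω).
The clique on [0, 2, 13, 21] has size 4, forcing χ ≥ 4, and the coloring below uses 4 colors, so χ(G) = 4.
A valid 4-coloring: color 1: [5, 13, 15]; color 2: [2, 8, 11]; color 3: [1, 12, 21]; color 4: [0, 7].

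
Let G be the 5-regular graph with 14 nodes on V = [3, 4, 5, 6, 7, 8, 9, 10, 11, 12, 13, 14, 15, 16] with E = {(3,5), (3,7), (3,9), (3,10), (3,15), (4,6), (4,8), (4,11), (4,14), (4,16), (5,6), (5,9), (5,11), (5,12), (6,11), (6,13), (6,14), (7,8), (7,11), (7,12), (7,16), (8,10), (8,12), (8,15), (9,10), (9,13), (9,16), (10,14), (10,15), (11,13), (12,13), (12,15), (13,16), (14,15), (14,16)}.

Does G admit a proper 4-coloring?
Yes, G is 4-colorable

A valid 4-coloring: color 1: [4, 5, 7, 10, 13]; color 2: [6, 9, 15]; color 3: [3, 8, 11, 16]; color 4: [12, 14].
(χ(G) = 4 ≤ 4.)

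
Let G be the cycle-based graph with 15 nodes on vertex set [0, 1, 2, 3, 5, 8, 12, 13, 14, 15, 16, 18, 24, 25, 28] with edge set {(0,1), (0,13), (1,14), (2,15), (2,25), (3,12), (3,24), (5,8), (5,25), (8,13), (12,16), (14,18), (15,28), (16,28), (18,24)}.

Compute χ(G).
Clique number ω(G) = 2 (lower bound: χ ≥ ω).
Odd cycle [24, 3, 12, 16, 28, 15, 2, 25, 5, 8, 13, 0, 1, 14, 18] needs 3 colors (χ ≥ 3).
The coloring below uses 3 colors, so χ(G) = 3.
A valid 3-coloring: color 1: [2, 5, 12, 13, 14, 24, 28]; color 2: [0, 3, 8, 15, 16, 18, 25]; color 3: [1].

χ(G) = 3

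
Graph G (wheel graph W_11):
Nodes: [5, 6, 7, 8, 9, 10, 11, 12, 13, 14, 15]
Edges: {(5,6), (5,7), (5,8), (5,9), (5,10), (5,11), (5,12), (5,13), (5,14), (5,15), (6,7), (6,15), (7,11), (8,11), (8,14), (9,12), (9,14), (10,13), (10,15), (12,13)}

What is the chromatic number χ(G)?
Clique number ω(G) = 3 (lower bound: χ ≥ ω).
The clique on [5, 6, 7] has size 3, forcing χ ≥ 3, and the coloring below uses 3 colors, so χ(G) = 3.
A valid 3-coloring: color 1: [5]; color 2: [6, 10, 11, 12, 14]; color 3: [7, 8, 9, 13, 15].

χ(G) = 3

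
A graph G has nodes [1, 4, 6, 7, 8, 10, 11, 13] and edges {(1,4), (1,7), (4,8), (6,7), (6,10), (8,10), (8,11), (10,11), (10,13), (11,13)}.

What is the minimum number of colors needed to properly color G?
Clique number ω(G) = 3 (lower bound: χ ≥ ω).
The clique on [8, 10, 11] has size 3, forcing χ ≥ 3, and the coloring below uses 3 colors, so χ(G) = 3.
A valid 3-coloring: color 1: [4, 7, 10]; color 2: [1, 6, 11]; color 3: [8, 13].

χ(G) = 3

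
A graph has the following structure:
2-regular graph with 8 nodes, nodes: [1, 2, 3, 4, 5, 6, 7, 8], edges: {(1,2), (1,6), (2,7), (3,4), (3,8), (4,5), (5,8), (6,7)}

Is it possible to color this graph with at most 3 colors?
A valid 3-coloring: color 1: [1, 3, 5, 7]; color 2: [2, 4, 6, 8].
(χ(G) = 2 ≤ 3.)

Yes, G is 3-colorable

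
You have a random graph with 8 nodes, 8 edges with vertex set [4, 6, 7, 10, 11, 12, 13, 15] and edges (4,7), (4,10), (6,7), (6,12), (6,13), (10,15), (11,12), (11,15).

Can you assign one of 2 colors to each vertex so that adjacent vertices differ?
Odd cycle [12, 6, 7, 4, 10, 15, 11] needs 3 colors (χ ≥ 3).
Hence χ(G) ≥ 3 > 2, so no proper 2-coloring exists.

No, G is not 2-colorable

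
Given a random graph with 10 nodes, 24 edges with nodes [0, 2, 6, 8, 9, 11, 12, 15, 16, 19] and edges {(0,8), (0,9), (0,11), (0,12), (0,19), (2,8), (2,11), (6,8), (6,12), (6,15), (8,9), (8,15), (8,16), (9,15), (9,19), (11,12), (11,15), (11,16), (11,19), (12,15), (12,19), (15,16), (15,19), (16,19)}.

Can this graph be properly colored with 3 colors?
The clique on vertices [0, 11, 12, 19] has size 4 > 3, so it alone needs 4 colors.

No, G is not 3-colorable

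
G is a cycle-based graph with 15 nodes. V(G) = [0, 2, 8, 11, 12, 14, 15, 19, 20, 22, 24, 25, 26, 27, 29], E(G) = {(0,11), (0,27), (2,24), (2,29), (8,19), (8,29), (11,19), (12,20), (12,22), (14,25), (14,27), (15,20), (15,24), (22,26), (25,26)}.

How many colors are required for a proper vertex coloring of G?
Clique number ω(G) = 2 (lower bound: χ ≥ ω).
Odd cycle [14, 25, 26, 22, 12, 20, 15, 24, 2, 29, 8, 19, 11, 0, 27] needs 3 colors (χ ≥ 3).
The coloring below uses 3 colors, so χ(G) = 3.
A valid 3-coloring: color 1: [0, 2, 8, 12, 14, 15, 26]; color 2: [19, 20, 22, 24, 25, 27, 29]; color 3: [11].

χ(G) = 3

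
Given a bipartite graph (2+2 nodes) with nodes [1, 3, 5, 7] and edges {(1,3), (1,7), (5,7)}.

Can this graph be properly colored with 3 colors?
Yes, G is 3-colorable

A valid 3-coloring: color 1: [1, 5]; color 2: [3, 7].
(χ(G) = 2 ≤ 3.)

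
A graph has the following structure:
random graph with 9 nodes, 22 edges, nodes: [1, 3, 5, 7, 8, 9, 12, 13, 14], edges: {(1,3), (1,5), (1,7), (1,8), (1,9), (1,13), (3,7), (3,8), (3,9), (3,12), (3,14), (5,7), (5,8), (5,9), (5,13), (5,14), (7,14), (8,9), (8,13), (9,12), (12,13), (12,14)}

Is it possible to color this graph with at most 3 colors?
No, G is not 3-colorable

The clique on vertices [1, 3, 8, 9] has size 4 > 3, so it alone needs 4 colors.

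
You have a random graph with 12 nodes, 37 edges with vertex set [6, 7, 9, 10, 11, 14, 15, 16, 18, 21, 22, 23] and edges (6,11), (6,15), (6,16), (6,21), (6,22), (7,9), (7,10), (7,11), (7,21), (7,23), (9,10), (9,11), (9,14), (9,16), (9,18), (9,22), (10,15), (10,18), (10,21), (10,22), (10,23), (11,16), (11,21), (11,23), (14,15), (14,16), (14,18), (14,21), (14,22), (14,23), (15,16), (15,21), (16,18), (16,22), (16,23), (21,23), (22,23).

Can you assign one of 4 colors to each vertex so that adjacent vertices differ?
A valid 4-coloring: color 1: [16, 21]; color 2: [6, 9, 23]; color 3: [10, 11, 14]; color 4: [7, 15, 18, 22].
(χ(G) = 4 ≤ 4.)

Yes, G is 4-colorable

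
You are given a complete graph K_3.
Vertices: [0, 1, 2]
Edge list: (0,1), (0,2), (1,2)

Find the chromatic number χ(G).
χ(G) = 3

Clique number ω(G) = 3 (lower bound: χ ≥ ω).
The clique on [0, 1, 2] has size 3, forcing χ ≥ 3, and the coloring below uses 3 colors, so χ(G) = 3.
A valid 3-coloring: color 1: [2]; color 2: [0]; color 3: [1].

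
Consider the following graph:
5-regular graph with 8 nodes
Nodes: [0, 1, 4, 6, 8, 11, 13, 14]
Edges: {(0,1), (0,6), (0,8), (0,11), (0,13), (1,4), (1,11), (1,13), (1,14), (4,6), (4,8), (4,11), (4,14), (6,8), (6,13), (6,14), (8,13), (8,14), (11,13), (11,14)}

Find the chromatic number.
χ(G) = 4

Clique number ω(G) = 4 (lower bound: χ ≥ ω).
The clique on [0, 6, 8, 13] has size 4, forcing χ ≥ 4, and the coloring below uses 4 colors, so χ(G) = 4.
A valid 4-coloring: color 1: [0, 4]; color 2: [1, 6]; color 3: [8, 11]; color 4: [13, 14].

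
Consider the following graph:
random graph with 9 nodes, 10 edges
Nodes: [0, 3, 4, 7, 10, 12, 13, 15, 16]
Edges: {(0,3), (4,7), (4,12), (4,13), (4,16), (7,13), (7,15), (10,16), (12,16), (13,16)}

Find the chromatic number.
Clique number ω(G) = 3 (lower bound: χ ≥ ω).
The clique on [4, 12, 16] has size 3, forcing χ ≥ 3, and the coloring below uses 3 colors, so χ(G) = 3.
A valid 3-coloring: color 1: [0, 7, 16]; color 2: [3, 4, 10, 15]; color 3: [12, 13].

χ(G) = 3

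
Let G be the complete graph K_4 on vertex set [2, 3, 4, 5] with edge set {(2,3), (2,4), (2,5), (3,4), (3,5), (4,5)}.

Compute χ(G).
Clique number ω(G) = 4 (lower bound: χ ≥ ω).
The clique on [2, 3, 4, 5] has size 4, forcing χ ≥ 4, and the coloring below uses 4 colors, so χ(G) = 4.
A valid 4-coloring: color 1: [3]; color 2: [2]; color 3: [4]; color 4: [5].

χ(G) = 4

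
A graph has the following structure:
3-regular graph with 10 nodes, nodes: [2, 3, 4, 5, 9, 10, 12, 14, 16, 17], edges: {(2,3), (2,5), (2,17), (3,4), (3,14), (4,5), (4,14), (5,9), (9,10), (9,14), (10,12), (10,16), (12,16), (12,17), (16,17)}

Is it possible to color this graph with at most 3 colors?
Yes, G is 3-colorable

A valid 3-coloring: color 1: [2, 4, 9, 12]; color 2: [3, 5, 10, 17]; color 3: [14, 16].
(χ(G) = 3 ≤ 3.)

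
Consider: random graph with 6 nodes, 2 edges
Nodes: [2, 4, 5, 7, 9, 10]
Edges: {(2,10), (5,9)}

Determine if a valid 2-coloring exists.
A valid 2-coloring: color 1: [2, 4, 5, 7]; color 2: [9, 10].
(χ(G) = 2 ≤ 2.)

Yes, G is 2-colorable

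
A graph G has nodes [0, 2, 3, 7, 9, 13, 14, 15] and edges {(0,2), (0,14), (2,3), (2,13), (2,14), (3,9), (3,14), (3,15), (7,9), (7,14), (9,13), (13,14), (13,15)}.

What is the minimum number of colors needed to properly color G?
χ(G) = 3

Clique number ω(G) = 3 (lower bound: χ ≥ ω).
The clique on [0, 2, 14] has size 3, forcing χ ≥ 3, and the coloring below uses 3 colors, so χ(G) = 3.
A valid 3-coloring: color 1: [9, 14, 15]; color 2: [2, 7]; color 3: [0, 3, 13].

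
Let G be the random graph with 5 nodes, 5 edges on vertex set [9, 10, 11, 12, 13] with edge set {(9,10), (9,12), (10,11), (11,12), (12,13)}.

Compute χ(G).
Clique number ω(G) = 2 (lower bound: χ ≥ ω).
The graph is bipartite (no odd cycle), so 2 colors suffice: χ(G) = 2.
A valid 2-coloring: color 1: [10, 12]; color 2: [9, 11, 13].

χ(G) = 2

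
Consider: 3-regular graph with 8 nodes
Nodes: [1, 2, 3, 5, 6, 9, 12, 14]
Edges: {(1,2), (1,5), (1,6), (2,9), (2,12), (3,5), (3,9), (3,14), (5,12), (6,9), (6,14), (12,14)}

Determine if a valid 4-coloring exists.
A valid 4-coloring: color 1: [2, 5, 6]; color 2: [1, 9, 14]; color 3: [3, 12].
(χ(G) = 3 ≤ 4.)

Yes, G is 4-colorable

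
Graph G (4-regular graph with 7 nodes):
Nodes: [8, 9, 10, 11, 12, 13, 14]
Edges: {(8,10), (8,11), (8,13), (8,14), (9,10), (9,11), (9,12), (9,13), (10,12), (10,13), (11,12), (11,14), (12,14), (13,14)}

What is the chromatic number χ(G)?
Clique number ω(G) = 3 (lower bound: χ ≥ ω).
Suppose a proper 3-coloring c exists. The clique [8, 10, 13] takes 3 distinct colors; by symmetry let c(8) = 1, c(10) = 2, c(13) = 3.
- Vertex 9: neighbors [10, 13] already have colors [2, 3] ⇒ c(9) = 1.
- Vertex 12: neighbors [9, 10] already have colors [1, 2] ⇒ c(12) = 3.
- Vertex 11: neighbors [8, 12] already have colors [1, 3] ⇒ c(11) = 2.
- Vertex 14: neighbors [8, 11, 12] already have colors [1, 2, 3] — all 3 colors blocked. Contradiction.
The forced assignments end in a contradiction, so G has no proper 3-coloring (χ ≥ 4).
The coloring below uses 4 colors, so χ(G) = 4.
A valid 4-coloring: color 1: [9, 14]; color 2: [10, 11]; color 3: [8, 12]; color 4: [13].

χ(G) = 4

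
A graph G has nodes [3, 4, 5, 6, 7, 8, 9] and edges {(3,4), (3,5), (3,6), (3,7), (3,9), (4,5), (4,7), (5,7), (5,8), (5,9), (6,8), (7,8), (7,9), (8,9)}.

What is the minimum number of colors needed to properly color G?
χ(G) = 4

Clique number ω(G) = 4 (lower bound: χ ≥ ω).
The clique on [5, 7, 8, 9] has size 4, forcing χ ≥ 4, and the coloring below uses 4 colors, so χ(G) = 4.
A valid 4-coloring: color 1: [6, 7]; color 2: [3, 8]; color 3: [5]; color 4: [4, 9].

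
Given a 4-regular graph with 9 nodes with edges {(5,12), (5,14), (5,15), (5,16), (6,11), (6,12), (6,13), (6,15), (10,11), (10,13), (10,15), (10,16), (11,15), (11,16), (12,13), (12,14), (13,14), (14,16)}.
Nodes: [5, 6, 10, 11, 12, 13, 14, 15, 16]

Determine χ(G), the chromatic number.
χ(G) = 3

Clique number ω(G) = 3 (lower bound: χ ≥ ω).
The clique on [5, 14, 16] has size 3, forcing χ ≥ 3, and the coloring below uses 3 colors, so χ(G) = 3.
A valid 3-coloring: color 1: [5, 11, 13]; color 2: [6, 10, 14]; color 3: [12, 15, 16].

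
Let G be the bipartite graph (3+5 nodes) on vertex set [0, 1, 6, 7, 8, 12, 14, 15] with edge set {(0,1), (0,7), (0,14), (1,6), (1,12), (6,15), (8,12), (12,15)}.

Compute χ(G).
χ(G) = 2

Clique number ω(G) = 2 (lower bound: χ ≥ ω).
The graph is bipartite (no odd cycle), so 2 colors suffice: χ(G) = 2.
A valid 2-coloring: color 1: [0, 6, 12]; color 2: [1, 7, 8, 14, 15].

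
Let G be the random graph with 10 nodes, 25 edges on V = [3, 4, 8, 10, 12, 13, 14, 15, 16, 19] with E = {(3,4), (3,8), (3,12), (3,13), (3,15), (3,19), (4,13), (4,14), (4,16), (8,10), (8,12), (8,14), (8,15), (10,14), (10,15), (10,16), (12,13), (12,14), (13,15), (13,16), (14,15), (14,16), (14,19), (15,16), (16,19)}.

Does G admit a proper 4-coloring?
Yes, G is 4-colorable

A valid 4-coloring: color 1: [3, 14]; color 2: [8, 16]; color 3: [4, 12, 15, 19]; color 4: [10, 13].
(χ(G) = 4 ≤ 4.)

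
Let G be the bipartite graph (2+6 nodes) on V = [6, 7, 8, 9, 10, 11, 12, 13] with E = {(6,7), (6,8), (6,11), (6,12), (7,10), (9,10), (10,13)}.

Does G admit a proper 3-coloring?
A valid 3-coloring: color 1: [6, 10]; color 2: [7, 8, 9, 11, 12, 13].
(χ(G) = 2 ≤ 3.)

Yes, G is 3-colorable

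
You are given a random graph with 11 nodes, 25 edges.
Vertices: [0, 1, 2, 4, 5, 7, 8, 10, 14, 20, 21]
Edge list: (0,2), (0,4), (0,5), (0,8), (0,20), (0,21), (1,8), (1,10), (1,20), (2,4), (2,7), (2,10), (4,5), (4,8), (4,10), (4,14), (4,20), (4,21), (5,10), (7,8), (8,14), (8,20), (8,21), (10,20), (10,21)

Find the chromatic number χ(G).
Clique number ω(G) = 4 (lower bound: χ ≥ ω).
The clique on [0, 4, 8, 20] has size 4, forcing χ ≥ 4, and the coloring below uses 4 colors, so χ(G) = 4.
A valid 4-coloring: color 1: [1, 4, 7]; color 2: [8, 10]; color 3: [0, 14]; color 4: [2, 5, 20, 21].

χ(G) = 4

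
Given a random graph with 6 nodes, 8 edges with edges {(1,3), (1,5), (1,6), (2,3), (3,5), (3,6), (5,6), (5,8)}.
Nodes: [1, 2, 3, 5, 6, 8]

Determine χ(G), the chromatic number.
Clique number ω(G) = 4 (lower bound: χ ≥ ω).
The clique on [1, 3, 5, 6] has size 4, forcing χ ≥ 4, and the coloring below uses 4 colors, so χ(G) = 4.
A valid 4-coloring: color 1: [3, 8]; color 2: [2, 5]; color 3: [6]; color 4: [1].

χ(G) = 4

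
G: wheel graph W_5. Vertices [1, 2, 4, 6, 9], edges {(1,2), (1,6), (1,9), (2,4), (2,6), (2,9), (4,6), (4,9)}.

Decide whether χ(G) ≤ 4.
Yes, G is 4-colorable

A valid 4-coloring: color 1: [2]; color 2: [1, 4]; color 3: [6, 9].
(χ(G) = 3 ≤ 4.)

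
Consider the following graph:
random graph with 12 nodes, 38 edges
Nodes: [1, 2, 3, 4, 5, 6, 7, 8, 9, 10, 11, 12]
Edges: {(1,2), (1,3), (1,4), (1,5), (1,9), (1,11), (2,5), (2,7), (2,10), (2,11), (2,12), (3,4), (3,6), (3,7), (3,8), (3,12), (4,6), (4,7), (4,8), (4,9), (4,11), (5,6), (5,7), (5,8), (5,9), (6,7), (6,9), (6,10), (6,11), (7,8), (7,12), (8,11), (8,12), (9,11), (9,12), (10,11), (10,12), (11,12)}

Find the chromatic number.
χ(G) = 5

Clique number ω(G) = 4 (lower bound: χ ≥ ω).
Suppose a proper 4-coloring c exists. The clique [1, 4, 9, 11] takes 4 distinct colors; by symmetry let c(1) = 1, c(4) = 2, c(9) = 3, c(11) = 4.
- Vertex 6: neighbors [4, 9, 11] already have colors [2, 3, 4] ⇒ c(6) = 1.
- Vertex 7: neighbors [6, 4] already have colors [1, 2]; try each remaining color.
- Case c(7) = 3:
  - Vertex 2: neighbors [1, 7, 11] already have colors [1, 3, 4] ⇒ c(2) = 2.
  - Vertex 8: neighbors [4, 7, 11] already have colors [2, 3, 4] ⇒ c(8) = 1.
  - Vertex 12: neighbors [8, 2, 7, 11] already have colors [1, 2, 3, 4] — all 4 colors blocked. Contradiction.
- Case c(7) = 4:
  - Vertex 3: neighbors [1, 4, 7] already have colors [1, 2, 4] ⇒ c(3) = 3.
  - Vertex 5: neighbors [1, 9, 7] already have colors [1, 3, 4] ⇒ c(5) = 2.
  - Vertex 2: neighbors [1, 5, 7] already have colors [1, 2, 4] ⇒ c(2) = 3.
  - Vertex 8: neighbors [4, 3, 7] already have colors [2, 3, 4] ⇒ c(8) = 1.
  - Vertex 10: neighbors [6, 2, 11] already have colors [1, 3, 4] ⇒ c(10) = 2.
  - Vertex 12: neighbors [8, 10, 2, 7] already have colors [1, 2, 3, 4] — all 4 colors blocked. Contradiction.
Every case ends in a contradiction, so G has no proper 4-coloring (χ ≥ 5).
The coloring below uses 5 colors, so χ(G) = 5.
A valid 5-coloring: color 1: [7, 11]; color 2: [4, 5, 10]; color 3: [1, 6, 12]; color 4: [2, 3, 9]; color 5: [8].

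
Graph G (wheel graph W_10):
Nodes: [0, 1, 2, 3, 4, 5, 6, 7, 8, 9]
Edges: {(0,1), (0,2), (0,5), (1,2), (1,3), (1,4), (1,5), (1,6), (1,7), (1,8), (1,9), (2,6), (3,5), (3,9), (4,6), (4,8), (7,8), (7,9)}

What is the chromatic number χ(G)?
Clique number ω(G) = 3 (lower bound: χ ≥ ω).
Odd cycle [3, 5, 0, 2, 6, 4, 8, 7, 9] needs 3 colors (χ ≥ 3).
Vertex 1 is adjacent to every vertex of [0, 2, 3, 4, 5, 6, 7, 8, 9], which already need 3 colors among themselves, so 1 needs a new color (χ ≥ 4).
The coloring below uses 4 colors, so χ(G) = 4.
A valid 4-coloring: color 1: [1]; color 2: [0, 3, 6, 7]; color 3: [2, 4, 5, 9]; color 4: [8].

χ(G) = 4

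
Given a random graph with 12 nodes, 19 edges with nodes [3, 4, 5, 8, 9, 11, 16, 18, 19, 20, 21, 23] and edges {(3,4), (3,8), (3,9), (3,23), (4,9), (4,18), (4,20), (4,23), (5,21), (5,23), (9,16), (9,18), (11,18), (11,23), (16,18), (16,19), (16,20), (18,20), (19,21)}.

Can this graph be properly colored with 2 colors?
The clique on vertices [4, 9, 18] has size 3 > 2, so it alone needs 3 colors.

No, G is not 2-colorable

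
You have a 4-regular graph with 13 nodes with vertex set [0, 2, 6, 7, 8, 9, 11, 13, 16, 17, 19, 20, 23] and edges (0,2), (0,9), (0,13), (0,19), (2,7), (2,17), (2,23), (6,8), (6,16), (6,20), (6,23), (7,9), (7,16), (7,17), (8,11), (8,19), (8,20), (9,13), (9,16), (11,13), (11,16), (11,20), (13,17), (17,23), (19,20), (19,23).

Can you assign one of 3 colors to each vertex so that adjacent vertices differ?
A valid 3-coloring: color 1: [2, 6, 9, 11, 19]; color 2: [7, 13, 20, 23]; color 3: [0, 8, 16, 17].
(χ(G) = 3 ≤ 3.)

Yes, G is 3-colorable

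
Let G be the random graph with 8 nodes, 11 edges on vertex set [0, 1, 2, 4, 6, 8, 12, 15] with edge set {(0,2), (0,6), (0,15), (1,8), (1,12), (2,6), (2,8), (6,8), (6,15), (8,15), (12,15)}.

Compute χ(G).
χ(G) = 3

Clique number ω(G) = 3 (lower bound: χ ≥ ω).
The clique on [2, 6, 8] has size 3, forcing χ ≥ 3, and the coloring below uses 3 colors, so χ(G) = 3.
A valid 3-coloring: color 1: [1, 4, 6]; color 2: [2, 15]; color 3: [0, 8, 12].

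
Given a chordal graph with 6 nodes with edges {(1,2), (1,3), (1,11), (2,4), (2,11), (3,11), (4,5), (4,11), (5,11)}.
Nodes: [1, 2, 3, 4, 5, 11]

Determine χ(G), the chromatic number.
χ(G) = 3

Clique number ω(G) = 3 (lower bound: χ ≥ ω).
The clique on [1, 2, 11] has size 3, forcing χ ≥ 3, and the coloring below uses 3 colors, so χ(G) = 3.
A valid 3-coloring: color 1: [11]; color 2: [1, 4]; color 3: [2, 3, 5].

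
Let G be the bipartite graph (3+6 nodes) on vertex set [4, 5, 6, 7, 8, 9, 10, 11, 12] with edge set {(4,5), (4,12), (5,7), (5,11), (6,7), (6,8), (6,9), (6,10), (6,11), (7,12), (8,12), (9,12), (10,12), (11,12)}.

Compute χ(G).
χ(G) = 2

Clique number ω(G) = 2 (lower bound: χ ≥ ω).
The graph is bipartite (no odd cycle), so 2 colors suffice: χ(G) = 2.
A valid 2-coloring: color 1: [5, 6, 12]; color 2: [4, 7, 8, 9, 10, 11].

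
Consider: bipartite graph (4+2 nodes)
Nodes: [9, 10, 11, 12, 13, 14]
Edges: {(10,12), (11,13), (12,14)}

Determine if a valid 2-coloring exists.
A valid 2-coloring: color 1: [9, 12, 13]; color 2: [10, 11, 14].
(χ(G) = 2 ≤ 2.)

Yes, G is 2-colorable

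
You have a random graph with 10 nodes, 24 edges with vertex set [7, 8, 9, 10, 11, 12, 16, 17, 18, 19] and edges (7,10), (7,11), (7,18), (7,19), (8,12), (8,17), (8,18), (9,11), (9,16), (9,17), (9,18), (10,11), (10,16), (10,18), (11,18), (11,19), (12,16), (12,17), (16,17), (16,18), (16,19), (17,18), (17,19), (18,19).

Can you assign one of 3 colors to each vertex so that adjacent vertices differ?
The clique on vertices [9, 16, 17, 18] has size 4 > 3, so it alone needs 4 colors.

No, G is not 3-colorable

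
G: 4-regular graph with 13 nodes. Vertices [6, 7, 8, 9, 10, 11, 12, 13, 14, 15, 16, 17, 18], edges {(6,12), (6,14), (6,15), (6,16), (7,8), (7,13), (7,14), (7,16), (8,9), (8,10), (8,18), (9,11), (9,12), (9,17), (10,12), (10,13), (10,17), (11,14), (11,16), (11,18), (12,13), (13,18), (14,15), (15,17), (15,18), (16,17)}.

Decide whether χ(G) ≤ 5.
Yes, G is 5-colorable

A valid 5-coloring: color 1: [12, 14, 17, 18]; color 2: [6, 7, 10, 11]; color 3: [8, 13, 15, 16]; color 4: [9].
(χ(G) = 3 ≤ 5.)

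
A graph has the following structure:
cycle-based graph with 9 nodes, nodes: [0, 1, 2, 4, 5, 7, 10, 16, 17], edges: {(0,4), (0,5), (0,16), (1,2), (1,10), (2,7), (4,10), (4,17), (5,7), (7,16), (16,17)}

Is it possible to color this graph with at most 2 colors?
No, G is not 2-colorable

Odd cycle [7, 2, 1, 10, 4, 17, 16] needs 3 colors (χ ≥ 3).
Hence χ(G) ≥ 3 > 2, so no proper 2-coloring exists.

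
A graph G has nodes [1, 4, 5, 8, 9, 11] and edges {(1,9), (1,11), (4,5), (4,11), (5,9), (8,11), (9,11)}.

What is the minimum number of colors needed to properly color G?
χ(G) = 3

Clique number ω(G) = 3 (lower bound: χ ≥ ω).
The clique on [1, 9, 11] has size 3, forcing χ ≥ 3, and the coloring below uses 3 colors, so χ(G) = 3.
A valid 3-coloring: color 1: [5, 11]; color 2: [4, 8, 9]; color 3: [1].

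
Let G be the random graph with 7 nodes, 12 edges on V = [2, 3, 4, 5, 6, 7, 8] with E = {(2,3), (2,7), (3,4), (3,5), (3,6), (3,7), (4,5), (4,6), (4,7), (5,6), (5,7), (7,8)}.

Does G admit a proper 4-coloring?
Yes, G is 4-colorable

A valid 4-coloring: color 1: [3, 8]; color 2: [6, 7]; color 3: [2, 5]; color 4: [4].
(χ(G) = 4 ≤ 4.)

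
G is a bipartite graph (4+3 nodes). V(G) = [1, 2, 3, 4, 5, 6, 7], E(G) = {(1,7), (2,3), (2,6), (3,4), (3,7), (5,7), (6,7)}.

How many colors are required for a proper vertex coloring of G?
Clique number ω(G) = 2 (lower bound: χ ≥ ω).
The graph is bipartite (no odd cycle), so 2 colors suffice: χ(G) = 2.
A valid 2-coloring: color 1: [2, 4, 7]; color 2: [1, 3, 5, 6].

χ(G) = 2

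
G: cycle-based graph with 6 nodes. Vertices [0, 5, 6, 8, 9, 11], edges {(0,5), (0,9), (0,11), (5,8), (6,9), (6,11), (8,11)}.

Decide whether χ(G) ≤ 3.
Yes, G is 3-colorable

A valid 3-coloring: color 1: [0, 6, 8]; color 2: [5, 9, 11].
(χ(G) = 2 ≤ 3.)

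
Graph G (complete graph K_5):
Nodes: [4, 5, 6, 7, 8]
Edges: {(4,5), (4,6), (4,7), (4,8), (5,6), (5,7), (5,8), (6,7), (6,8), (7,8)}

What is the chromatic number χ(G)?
Clique number ω(G) = 5 (lower bound: χ ≥ ω).
The clique on [4, 5, 6, 7, 8] has size 5, forcing χ ≥ 5, and the coloring below uses 5 colors, so χ(G) = 5.
A valid 5-coloring: color 1: [5]; color 2: [4]; color 3: [6]; color 4: [7]; color 5: [8].

χ(G) = 5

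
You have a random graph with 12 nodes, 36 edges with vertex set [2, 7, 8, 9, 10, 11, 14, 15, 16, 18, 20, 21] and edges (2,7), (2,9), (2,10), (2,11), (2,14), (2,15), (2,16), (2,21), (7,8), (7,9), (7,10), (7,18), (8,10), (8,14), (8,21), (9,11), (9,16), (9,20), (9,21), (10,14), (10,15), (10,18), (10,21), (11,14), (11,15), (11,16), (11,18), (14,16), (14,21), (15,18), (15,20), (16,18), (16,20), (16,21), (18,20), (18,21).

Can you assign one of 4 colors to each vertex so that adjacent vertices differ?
Yes, G is 4-colorable

A valid 4-coloring: color 1: [2, 8, 18]; color 2: [7, 11, 20, 21]; color 3: [10, 16]; color 4: [9, 14, 15].
(χ(G) = 4 ≤ 4.)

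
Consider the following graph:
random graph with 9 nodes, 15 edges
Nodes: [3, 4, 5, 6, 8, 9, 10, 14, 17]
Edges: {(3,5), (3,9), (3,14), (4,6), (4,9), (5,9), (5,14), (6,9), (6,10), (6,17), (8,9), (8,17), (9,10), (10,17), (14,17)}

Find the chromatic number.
χ(G) = 4

Clique number ω(G) = 3 (lower bound: χ ≥ ω).
Suppose a proper 3-coloring c exists. The clique [3, 5, 9] takes 3 distinct colors; by symmetry let c(3) = 1, c(5) = 2, c(9) = 3.
- Vertex 14: neighbors [3, 5] already have colors [1, 2] ⇒ c(14) = 3.
- Vertex 6: neighbors [9] already have colors [3]; try each remaining color.
- Case c(6) = 1:
  - Vertex 17: neighbors [6, 14] already have colors [1, 3] ⇒ c(17) = 2.
  - Vertex 10: neighbors [6, 17, 9] already have colors [1, 2, 3] — all 3 colors blocked. Contradiction.
- Case c(6) = 2:
  - Vertex 17: neighbors [6, 14] already have colors [2, 3] ⇒ c(17) = 1.
  - Vertex 10: neighbors [17, 6, 9] already have colors [1, 2, 3] — all 3 colors blocked. Contradiction.
Every case ends in a contradiction, so G has no proper 3-coloring (χ ≥ 4).
The coloring below uses 4 colors, so χ(G) = 4.
A valid 4-coloring: color 1: [9, 17]; color 2: [6, 8, 14]; color 3: [3, 4, 10]; color 4: [5].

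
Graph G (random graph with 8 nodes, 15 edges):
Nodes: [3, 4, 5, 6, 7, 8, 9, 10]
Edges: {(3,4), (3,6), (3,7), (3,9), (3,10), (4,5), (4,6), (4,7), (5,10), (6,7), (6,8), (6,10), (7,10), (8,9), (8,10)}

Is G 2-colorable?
No, G is not 2-colorable

The clique on vertices [3, 6, 7, 10] has size 4 > 2, so it alone needs 4 colors.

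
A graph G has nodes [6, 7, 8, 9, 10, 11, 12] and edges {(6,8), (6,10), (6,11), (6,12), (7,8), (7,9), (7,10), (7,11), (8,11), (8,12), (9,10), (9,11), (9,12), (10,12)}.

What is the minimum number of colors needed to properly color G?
χ(G) = 4

Clique number ω(G) = 3 (lower bound: χ ≥ ω).
Suppose a proper 3-coloring c exists. The clique [6, 8, 11] takes 3 distinct colors; by symmetry let c(6) = 1, c(8) = 2, c(11) = 3.
- Vertex 7: neighbors [8, 11] already have colors [2, 3] ⇒ c(7) = 1.
- Vertex 9: neighbors [7, 11] already have colors [1, 3] ⇒ c(9) = 2.
- Vertex 10: neighbors [6, 9] already have colors [1, 2] ⇒ c(10) = 3.
- Vertex 12: neighbors [6, 8, 10] already have colors [1, 2, 3] — all 3 colors blocked. Contradiction.
The forced assignments end in a contradiction, so G has no proper 3-coloring (χ ≥ 4).
The coloring below uses 4 colors, so χ(G) = 4.
A valid 4-coloring: color 1: [6, 9]; color 2: [10, 11]; color 3: [7, 12]; color 4: [8].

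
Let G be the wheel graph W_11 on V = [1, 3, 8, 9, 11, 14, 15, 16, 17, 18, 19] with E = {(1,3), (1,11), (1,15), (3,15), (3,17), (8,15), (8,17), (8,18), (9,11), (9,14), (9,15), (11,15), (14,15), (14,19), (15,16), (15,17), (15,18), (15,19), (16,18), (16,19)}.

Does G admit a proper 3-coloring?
Yes, G is 3-colorable

A valid 3-coloring: color 1: [15]; color 2: [3, 8, 11, 14, 16]; color 3: [1, 9, 17, 18, 19].
(χ(G) = 3 ≤ 3.)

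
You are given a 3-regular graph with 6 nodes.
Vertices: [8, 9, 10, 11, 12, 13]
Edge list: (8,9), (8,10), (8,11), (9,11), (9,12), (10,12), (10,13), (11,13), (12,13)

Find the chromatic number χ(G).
χ(G) = 3

Clique number ω(G) = 3 (lower bound: χ ≥ ω).
The clique on [8, 9, 11] has size 3, forcing χ ≥ 3, and the coloring below uses 3 colors, so χ(G) = 3.
A valid 3-coloring: color 1: [10, 11]; color 2: [8, 12]; color 3: [9, 13].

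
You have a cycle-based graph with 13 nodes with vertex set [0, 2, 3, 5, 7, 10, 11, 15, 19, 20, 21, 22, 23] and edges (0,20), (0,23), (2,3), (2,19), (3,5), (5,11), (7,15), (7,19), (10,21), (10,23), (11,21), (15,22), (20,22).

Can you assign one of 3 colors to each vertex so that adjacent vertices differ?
Yes, G is 3-colorable

A valid 3-coloring: color 1: [0, 3, 10, 11, 19, 22]; color 2: [2, 5, 15, 20, 21, 23]; color 3: [7].
(χ(G) = 3 ≤ 3.)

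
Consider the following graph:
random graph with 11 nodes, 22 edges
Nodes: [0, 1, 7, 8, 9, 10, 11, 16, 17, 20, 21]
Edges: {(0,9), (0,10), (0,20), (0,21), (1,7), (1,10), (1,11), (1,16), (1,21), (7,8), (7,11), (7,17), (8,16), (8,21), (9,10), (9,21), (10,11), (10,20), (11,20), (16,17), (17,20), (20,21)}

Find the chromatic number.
Clique number ω(G) = 3 (lower bound: χ ≥ ω).
The clique on [0, 9, 10] has size 3, forcing χ ≥ 3, and the coloring below uses 3 colors, so χ(G) = 3.
A valid 3-coloring: color 1: [7, 10, 16, 21]; color 2: [1, 8, 9, 20]; color 3: [0, 11, 17].

χ(G) = 3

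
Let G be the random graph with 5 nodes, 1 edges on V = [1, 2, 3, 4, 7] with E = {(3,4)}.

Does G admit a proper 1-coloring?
Edge (3,4) forces its endpoints to differ, so 1 color is not enough.

No, G is not 1-colorable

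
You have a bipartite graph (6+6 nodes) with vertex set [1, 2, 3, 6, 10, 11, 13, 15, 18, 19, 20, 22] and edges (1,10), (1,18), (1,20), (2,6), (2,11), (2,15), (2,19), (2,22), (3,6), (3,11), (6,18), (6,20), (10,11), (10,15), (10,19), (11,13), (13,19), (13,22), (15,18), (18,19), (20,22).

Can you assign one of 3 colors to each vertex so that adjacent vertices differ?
A valid 3-coloring: color 1: [2, 3, 10, 13, 18, 20]; color 2: [1, 6, 11, 15, 19, 22].
(χ(G) = 2 ≤ 3.)

Yes, G is 3-colorable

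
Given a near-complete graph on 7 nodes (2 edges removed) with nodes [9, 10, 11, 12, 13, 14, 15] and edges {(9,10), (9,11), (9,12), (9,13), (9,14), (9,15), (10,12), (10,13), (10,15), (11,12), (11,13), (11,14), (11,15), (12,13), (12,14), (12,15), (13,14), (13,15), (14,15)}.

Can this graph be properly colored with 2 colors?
The clique on vertices [9, 11, 12, 13, 14, 15] has size 6 > 2, so it alone needs 6 colors.

No, G is not 2-colorable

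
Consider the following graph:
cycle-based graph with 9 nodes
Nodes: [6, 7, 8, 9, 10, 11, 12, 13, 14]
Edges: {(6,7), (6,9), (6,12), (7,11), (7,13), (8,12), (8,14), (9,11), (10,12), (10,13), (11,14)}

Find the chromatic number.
Clique number ω(G) = 2 (lower bound: χ ≥ ω).
Odd cycle [10, 12, 8, 14, 11, 7, 13] needs 3 colors (χ ≥ 3).
The coloring below uses 3 colors, so χ(G) = 3.
A valid 3-coloring: color 1: [7, 9, 12, 14]; color 2: [6, 8, 11, 13]; color 3: [10].

χ(G) = 3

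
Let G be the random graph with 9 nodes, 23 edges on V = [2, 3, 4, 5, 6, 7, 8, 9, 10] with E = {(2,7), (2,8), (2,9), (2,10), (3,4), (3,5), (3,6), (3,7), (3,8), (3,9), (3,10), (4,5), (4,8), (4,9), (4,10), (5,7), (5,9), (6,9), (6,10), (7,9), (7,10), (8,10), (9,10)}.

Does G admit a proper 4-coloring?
Yes, G is 4-colorable

A valid 4-coloring: color 1: [8, 9]; color 2: [5, 10]; color 3: [2, 3]; color 4: [4, 6, 7].
(χ(G) = 4 ≤ 4.)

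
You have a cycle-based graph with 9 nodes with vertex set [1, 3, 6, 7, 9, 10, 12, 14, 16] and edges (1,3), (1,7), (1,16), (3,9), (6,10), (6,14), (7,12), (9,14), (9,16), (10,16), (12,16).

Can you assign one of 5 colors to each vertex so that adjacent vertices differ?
A valid 5-coloring: color 1: [3, 7, 14, 16]; color 2: [1, 6, 9, 12]; color 3: [10].
(χ(G) = 3 ≤ 5.)

Yes, G is 5-colorable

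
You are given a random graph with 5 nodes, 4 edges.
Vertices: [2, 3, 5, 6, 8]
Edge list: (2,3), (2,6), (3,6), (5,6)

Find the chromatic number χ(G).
Clique number ω(G) = 3 (lower bound: χ ≥ ω).
The clique on [2, 3, 6] has size 3, forcing χ ≥ 3, and the coloring below uses 3 colors, so χ(G) = 3.
A valid 3-coloring: color 1: [6, 8]; color 2: [2, 5]; color 3: [3].

χ(G) = 3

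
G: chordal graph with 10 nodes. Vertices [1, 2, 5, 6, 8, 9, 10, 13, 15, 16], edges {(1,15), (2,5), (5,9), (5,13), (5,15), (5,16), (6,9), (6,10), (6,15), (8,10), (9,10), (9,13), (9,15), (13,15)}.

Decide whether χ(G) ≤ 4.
Yes, G is 4-colorable

A valid 4-coloring: color 1: [1, 5, 6, 8]; color 2: [2, 10, 15, 16]; color 3: [9]; color 4: [13].
(χ(G) = 4 ≤ 4.)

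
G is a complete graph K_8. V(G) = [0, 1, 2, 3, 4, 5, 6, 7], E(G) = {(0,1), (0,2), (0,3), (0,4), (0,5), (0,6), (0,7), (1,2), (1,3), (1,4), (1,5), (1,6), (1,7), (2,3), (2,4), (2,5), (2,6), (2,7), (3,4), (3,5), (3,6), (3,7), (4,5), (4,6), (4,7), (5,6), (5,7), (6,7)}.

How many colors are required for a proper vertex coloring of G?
χ(G) = 8

Clique number ω(G) = 8 (lower bound: χ ≥ ω).
The clique on [0, 1, 2, 3, 4, 5, 6, 7] has size 8, forcing χ ≥ 8, and the coloring below uses 8 colors, so χ(G) = 8.
A valid 8-coloring: color 1: [6]; color 2: [7]; color 3: [0]; color 4: [5]; color 5: [2]; color 6: [3]; color 7: [1]; color 8: [4].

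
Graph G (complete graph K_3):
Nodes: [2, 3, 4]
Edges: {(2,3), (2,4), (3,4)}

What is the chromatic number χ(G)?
Clique number ω(G) = 3 (lower bound: χ ≥ ω).
The clique on [2, 3, 4] has size 3, forcing χ ≥ 3, and the coloring below uses 3 colors, so χ(G) = 3.
A valid 3-coloring: color 1: [4]; color 2: [3]; color 3: [2].

χ(G) = 3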